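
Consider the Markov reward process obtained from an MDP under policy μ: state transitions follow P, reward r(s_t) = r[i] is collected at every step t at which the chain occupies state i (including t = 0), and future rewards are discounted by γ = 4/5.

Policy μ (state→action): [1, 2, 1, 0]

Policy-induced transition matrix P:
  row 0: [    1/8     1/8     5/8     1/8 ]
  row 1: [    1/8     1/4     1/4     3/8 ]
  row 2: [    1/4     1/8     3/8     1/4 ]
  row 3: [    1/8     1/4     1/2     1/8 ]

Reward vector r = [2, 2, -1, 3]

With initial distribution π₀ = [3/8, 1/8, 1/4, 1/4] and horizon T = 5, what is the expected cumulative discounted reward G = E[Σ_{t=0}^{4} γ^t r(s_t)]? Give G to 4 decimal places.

t=0: π = [0.3750, 0.1250, 0.2500, 0.2500], E[r] = 1.5000, γ^t·E[r] = 1.500000, running G = 1.500000
t=1: π = [0.1563, 0.1719, 0.4844, 0.1875], E[r] = 0.7344, γ^t·E[r] = 0.587500, running G = 2.087500
t=2: π = [0.1855, 0.1699, 0.4160, 0.2285], E[r] = 0.9805, γ^t·E[r] = 0.627500, running G = 2.715000
t=3: π = [0.1770, 0.1748, 0.4287, 0.2195], E[r] = 0.9333, γ^t·E[r] = 0.477875, running G = 3.192875
t=4: π = [0.1786, 0.1743, 0.4248, 0.2223], E[r] = 0.9478, γ^t·E[r] = 0.388213, running G = 3.581088

G = 3.5811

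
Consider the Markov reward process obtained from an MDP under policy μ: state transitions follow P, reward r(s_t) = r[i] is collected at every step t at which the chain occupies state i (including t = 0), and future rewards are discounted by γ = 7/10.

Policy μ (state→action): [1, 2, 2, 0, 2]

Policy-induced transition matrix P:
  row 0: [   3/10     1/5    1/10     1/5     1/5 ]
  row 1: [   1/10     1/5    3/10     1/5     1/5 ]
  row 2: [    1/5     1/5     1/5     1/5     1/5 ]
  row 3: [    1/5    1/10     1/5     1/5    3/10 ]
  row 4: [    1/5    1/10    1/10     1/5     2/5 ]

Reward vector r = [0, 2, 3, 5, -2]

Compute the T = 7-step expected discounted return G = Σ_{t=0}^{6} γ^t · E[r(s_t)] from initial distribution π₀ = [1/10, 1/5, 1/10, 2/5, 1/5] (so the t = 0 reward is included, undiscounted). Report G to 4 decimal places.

G = 4.9084

t=0: π = [0.1000, 0.2000, 0.1000, 0.4000, 0.2000], E[r] = 2.3000, γ^t·E[r] = 2.300000, running G = 2.300000
t=1: π = [0.1900, 0.1400, 0.1900, 0.2000, 0.2800], E[r] = 1.2900, γ^t·E[r] = 0.903000, running G = 3.203000
t=2: π = [0.2050, 0.1520, 0.1670, 0.2000, 0.2760], E[r] = 1.2530, γ^t·E[r] = 0.613970, running G = 3.816970
t=3: π = [0.2053, 0.1524, 0.1671, 0.2000, 0.2752], E[r] = 1.2557, γ^t·E[r] = 0.430705, running G = 4.247675
t=4: π = [0.2053, 0.1525, 0.1672, 0.2000, 0.2750], E[r] = 1.2565, γ^t·E[r] = 0.301674, running G = 4.549349
t=5: π = [0.2053, 0.1525, 0.1672, 0.2000, 0.2750], E[r] = 1.2566, γ^t·E[r] = 0.211200, running G = 4.760549
t=6: π = [0.2053, 0.1525, 0.1672, 0.2000, 0.2750], E[r] = 1.2567, γ^t·E[r] = 0.147844, running G = 4.908394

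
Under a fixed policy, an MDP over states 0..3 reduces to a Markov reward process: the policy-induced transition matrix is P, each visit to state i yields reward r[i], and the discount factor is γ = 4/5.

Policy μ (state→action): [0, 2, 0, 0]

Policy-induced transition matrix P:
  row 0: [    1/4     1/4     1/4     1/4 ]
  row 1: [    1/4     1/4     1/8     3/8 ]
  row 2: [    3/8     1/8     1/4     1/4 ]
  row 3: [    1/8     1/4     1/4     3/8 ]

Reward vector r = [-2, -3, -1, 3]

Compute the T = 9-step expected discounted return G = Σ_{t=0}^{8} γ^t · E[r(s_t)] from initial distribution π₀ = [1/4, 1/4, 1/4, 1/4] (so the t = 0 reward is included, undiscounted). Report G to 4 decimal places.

t=0: π = [0.2500, 0.2500, 0.2500, 0.2500], E[r] = -0.7500, γ^t·E[r] = -0.750000, running G = -0.750000
t=1: π = [0.2500, 0.2188, 0.2188, 0.3125], E[r] = -0.4375, γ^t·E[r] = -0.350000, running G = -1.100000
t=2: π = [0.2383, 0.2227, 0.2227, 0.3164], E[r] = -0.4180, γ^t·E[r] = -0.267500, running G = -1.367500
t=3: π = [0.2383, 0.2222, 0.2222, 0.3174], E[r] = -0.4131, γ^t·E[r] = -0.211500, running G = -1.579000
t=4: π = [0.2381, 0.2222, 0.2222, 0.3174], E[r] = -0.4128, γ^t·E[r] = -0.169075, running G = -1.748075
t=5: π = [0.2381, 0.2222, 0.2222, 0.3175], E[r] = -0.4127, γ^t·E[r] = -0.135235, running G = -1.883310
t=6: π = [0.2381, 0.2222, 0.2222, 0.3175], E[r] = -0.4127, γ^t·E[r] = -0.108187, running G = -1.991497
t=7: π = [0.2381, 0.2222, 0.2222, 0.3175], E[r] = -0.4127, γ^t·E[r] = -0.086549, running G = -2.078046
t=8: π = [0.2381, 0.2222, 0.2222, 0.3175], E[r] = -0.4127, γ^t·E[r] = -0.069239, running G = -2.147285

G = -2.1473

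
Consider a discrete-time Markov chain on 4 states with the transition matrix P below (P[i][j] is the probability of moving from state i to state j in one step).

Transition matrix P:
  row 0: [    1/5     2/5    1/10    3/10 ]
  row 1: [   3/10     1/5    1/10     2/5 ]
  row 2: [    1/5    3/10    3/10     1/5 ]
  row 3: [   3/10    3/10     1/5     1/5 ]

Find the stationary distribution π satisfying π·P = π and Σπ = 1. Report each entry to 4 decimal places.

Balance equations π_j = Σ_i π_i·P[i][j]:
  π_0 = 1/5·π_0 + 3/10·π_1 + 1/5·π_2 + 3/10·π_3
  π_1 = 2/5·π_0 + 1/5·π_1 + 3/10·π_2 + 3/10·π_3
  π_2 = 1/10·π_0 + 1/10·π_1 + 3/10·π_2 + 1/5·π_3
  normalize: π_0 + π_1 + π_2 + π_3 = 1
Solving the linear system gives exactly π = [278/1077, 319/1077, 173/1077, 307/1077].

π = [0.2581, 0.2962, 0.1606, 0.2851]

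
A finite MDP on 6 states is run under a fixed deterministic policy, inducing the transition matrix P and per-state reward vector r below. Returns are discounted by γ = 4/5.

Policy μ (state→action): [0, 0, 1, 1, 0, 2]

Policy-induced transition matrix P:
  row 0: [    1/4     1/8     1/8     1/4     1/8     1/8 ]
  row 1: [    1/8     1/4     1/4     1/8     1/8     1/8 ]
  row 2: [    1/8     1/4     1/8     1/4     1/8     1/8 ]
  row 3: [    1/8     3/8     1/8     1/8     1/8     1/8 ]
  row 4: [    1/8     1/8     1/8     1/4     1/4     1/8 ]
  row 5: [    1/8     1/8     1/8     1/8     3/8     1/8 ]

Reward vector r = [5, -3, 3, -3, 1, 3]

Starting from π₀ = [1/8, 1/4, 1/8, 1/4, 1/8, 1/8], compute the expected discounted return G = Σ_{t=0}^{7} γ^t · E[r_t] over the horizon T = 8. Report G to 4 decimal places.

t=0: π = [0.1250, 0.2500, 0.1250, 0.2500, 0.1250, 0.1250], E[r] = 0.0000, γ^t·E[r] = 0.000000, running G = 0.000000
t=1: π = [0.1406, 0.2344, 0.1563, 0.1719, 0.1719, 0.1250], E[r] = 0.5000, γ^t·E[r] = 0.400000, running G = 0.400000
t=2: π = [0.1426, 0.2168, 0.1543, 0.1836, 0.1777, 0.1250], E[r] = 0.5273, γ^t·E[r] = 0.337500, running G = 0.737500
t=3: π = [0.1428, 0.2173, 0.1521, 0.1843, 0.1785, 0.1250], E[r] = 0.5190, γ^t·E[r] = 0.265750, running G = 1.003250
t=4: π = [0.1429, 0.2173, 0.1522, 0.1842, 0.1786, 0.1250], E[r] = 0.5200, γ^t·E[r] = 0.213000, running G = 1.216250
t=5: π = [0.1429, 0.2172, 0.1522, 0.1842, 0.1786, 0.1250], E[r] = 0.5201, γ^t·E[r] = 0.170418, running G = 1.386668
t=6: π = [0.1429, 0.2172, 0.1522, 0.1842, 0.1786, 0.1250], E[r] = 0.5201, γ^t·E[r] = 0.136330, running G = 1.522997
t=7: π = [0.1429, 0.2172, 0.1522, 0.1842, 0.1786, 0.1250], E[r] = 0.5201, γ^t·E[r] = 0.109064, running G = 1.632061

G = 1.6321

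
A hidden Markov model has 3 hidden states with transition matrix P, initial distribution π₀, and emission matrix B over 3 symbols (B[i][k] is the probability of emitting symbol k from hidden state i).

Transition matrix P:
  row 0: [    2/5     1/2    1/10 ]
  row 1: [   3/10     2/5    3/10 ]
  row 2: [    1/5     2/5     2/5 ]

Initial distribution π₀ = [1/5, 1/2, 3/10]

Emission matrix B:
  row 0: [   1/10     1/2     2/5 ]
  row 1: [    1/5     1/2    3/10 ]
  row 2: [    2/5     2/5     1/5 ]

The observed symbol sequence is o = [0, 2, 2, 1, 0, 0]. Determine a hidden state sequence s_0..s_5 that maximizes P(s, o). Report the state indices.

t=0: δ = [2.000e-02, 1.000e-01, 1.200e-01]  (obs o_0=0)
t=1: δ = [1.200e-02, 1.440e-02, 9.600e-03]  ψ = [1, 2, 2]  (obs o_1=2)
t=2: δ = [1.920e-03, 1.800e-03, 8.640e-04]  ψ = [0, 0, 1]  (obs o_2=2)
t=3: δ = [3.840e-04, 4.800e-04, 2.160e-04]  ψ = [0, 0, 1]  (obs o_3=1)
t=4: δ = [1.536e-05, 3.840e-05, 5.760e-05]  ψ = [0, 0, 1]  (obs o_4=0)
t=5: δ = [1.152e-06, 4.608e-06, 9.216e-06]  ψ = [1, 2, 2]  (obs o_5=0)
backtrack: best end state = 2; path = [1, 0, 0, 1, 2, 2]

path = [1, 0, 0, 1, 2, 2]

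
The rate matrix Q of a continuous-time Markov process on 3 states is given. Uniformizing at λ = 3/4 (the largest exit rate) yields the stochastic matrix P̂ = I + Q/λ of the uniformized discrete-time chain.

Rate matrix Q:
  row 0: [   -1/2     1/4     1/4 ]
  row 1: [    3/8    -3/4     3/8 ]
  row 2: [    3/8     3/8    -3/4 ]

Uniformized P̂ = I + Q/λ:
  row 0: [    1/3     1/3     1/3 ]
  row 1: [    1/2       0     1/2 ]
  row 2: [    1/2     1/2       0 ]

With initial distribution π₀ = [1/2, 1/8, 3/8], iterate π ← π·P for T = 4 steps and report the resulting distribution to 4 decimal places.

t=0: π = [0.5000, 0.1250, 0.3750]
t=1: π = [0.4167, 0.3542, 0.2292]
t=2: π = [0.4306, 0.2535, 0.3160]
t=3: π = [0.4282, 0.3015, 0.2703]
t=4: π = [0.4286, 0.2779, 0.2935]

π = [0.4286, 0.2779, 0.2935]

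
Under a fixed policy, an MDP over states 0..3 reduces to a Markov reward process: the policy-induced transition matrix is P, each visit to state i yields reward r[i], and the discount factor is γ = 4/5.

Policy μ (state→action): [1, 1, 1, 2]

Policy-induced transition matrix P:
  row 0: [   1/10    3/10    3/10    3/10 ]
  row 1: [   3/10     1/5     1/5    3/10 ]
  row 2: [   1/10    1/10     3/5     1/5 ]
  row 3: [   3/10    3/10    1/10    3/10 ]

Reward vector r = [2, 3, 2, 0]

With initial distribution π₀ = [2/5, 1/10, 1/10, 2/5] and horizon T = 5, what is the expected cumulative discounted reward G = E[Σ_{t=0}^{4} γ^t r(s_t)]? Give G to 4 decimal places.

G = 5.2689

t=0: π = [0.4000, 0.1000, 0.1000, 0.4000], E[r] = 1.3000, γ^t·E[r] = 1.300000, running G = 1.300000
t=1: π = [0.2000, 0.2700, 0.2400, 0.2900], E[r] = 1.6900, γ^t·E[r] = 1.352000, running G = 2.652000
t=2: π = [0.2120, 0.2250, 0.2870, 0.2760], E[r] = 1.6730, γ^t·E[r] = 1.070720, running G = 3.722720
t=3: π = [0.2002, 0.2201, 0.3084, 0.2713], E[r] = 1.6775, γ^t·E[r] = 0.858880, running G = 4.581600
t=4: π = [0.1983, 0.2163, 0.3163, 0.2692], E[r] = 1.6780, γ^t·E[r] = 0.687305, running G = 5.268905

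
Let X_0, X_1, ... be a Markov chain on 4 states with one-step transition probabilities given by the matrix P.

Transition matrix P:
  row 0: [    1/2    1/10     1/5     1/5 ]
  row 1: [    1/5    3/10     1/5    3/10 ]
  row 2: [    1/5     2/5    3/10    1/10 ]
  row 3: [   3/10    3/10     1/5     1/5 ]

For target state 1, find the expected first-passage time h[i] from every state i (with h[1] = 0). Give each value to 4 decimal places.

First-step conditioning: h[1] = 0; for i ≠ 1, h[i] = 1 + Σ_k P[i][k]·h[k].
  h[0] = 1 + 1/2·h[0] + 1/5·h[2] + 1/5·h[3]
  h[2] = 1 + 1/5·h[0] + 3/10·h[2] + 1/10·h[3]
  h[3] = 1 + 3/10·h[0] + 1/5·h[2] + 1/5·h[3]
Solving the 3×3 linear system over states ≠ 1 gives exactly h = [450/91, 0, 310/91, 360/91] (h[1] = 0 is the target).

h = [4.9451, 0.0000, 3.4066, 3.9560]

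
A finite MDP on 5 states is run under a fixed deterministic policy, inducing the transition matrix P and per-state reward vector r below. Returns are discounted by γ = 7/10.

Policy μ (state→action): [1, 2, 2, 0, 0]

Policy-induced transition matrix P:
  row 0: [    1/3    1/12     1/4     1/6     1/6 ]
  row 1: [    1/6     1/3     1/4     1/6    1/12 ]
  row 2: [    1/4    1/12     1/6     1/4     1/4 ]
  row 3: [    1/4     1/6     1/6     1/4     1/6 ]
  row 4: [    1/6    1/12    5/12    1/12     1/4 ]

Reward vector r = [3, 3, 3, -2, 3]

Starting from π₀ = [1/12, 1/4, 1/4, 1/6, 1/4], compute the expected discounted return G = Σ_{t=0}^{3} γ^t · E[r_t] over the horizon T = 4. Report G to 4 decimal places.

t=0: π = [0.0833, 0.2500, 0.2500, 0.1667, 0.2500], E[r] = 2.1667, γ^t·E[r] = 2.166667, running G = 2.166667
t=1: π = [0.2153, 0.1597, 0.2569, 0.1806, 0.1875], E[r] = 2.0972, γ^t·E[r] = 1.468056, running G = 3.634722
t=2: π = [0.2390, 0.1383, 0.2448, 0.1875, 0.1904], E[r] = 2.0625, γ^t·E[r] = 1.010625, running G = 4.645347
t=3: π = [0.2425, 0.1335, 0.2457, 0.1868, 0.1914], E[r] = 2.0659, γ^t·E[r] = 0.708595, running G = 5.353943

G = 5.3539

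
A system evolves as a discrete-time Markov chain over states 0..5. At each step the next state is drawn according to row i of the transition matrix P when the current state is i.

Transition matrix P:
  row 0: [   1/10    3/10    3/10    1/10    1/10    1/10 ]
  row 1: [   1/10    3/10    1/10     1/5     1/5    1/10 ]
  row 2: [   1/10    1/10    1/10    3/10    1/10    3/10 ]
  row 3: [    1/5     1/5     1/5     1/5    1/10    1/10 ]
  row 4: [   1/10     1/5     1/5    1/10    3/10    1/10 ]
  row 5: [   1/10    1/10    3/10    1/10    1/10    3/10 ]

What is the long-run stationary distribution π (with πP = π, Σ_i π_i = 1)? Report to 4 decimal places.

π = [0.1175, 0.1949, 0.1905, 0.1751, 0.1494, 0.1726]

Balance equations π_j = Σ_i π_i·P[i][j]:
  π_0 = 1/10·π_0 + 1/10·π_1 + 1/10·π_2 + 1/5·π_3 + 1/10·π_4 + 1/10·π_5
  π_1 = 3/10·π_0 + 3/10·π_1 + 1/10·π_2 + 1/5·π_3 + 1/5·π_4 + 1/10·π_5
  π_2 = 3/10·π_0 + 1/10·π_1 + 1/10·π_2 + 1/5·π_3 + 1/5·π_4 + 3/10·π_5
  π_3 = 1/10·π_0 + 1/5·π_1 + 3/10·π_2 + 1/5·π_3 + 1/10·π_4 + 1/10·π_5
  π_4 = 1/10·π_0 + 1/5·π_1 + 1/10·π_2 + 1/10·π_3 + 3/10·π_4 + 1/10·π_5
  normalize: π_0 + π_1 + π_2 + π_3 + π_4 + π_5 = 1
Solving the linear system gives exactly π = [2014/17139, 3341/17139, 6529/34278, 3001/17139, 2560/17139, 5917/34278].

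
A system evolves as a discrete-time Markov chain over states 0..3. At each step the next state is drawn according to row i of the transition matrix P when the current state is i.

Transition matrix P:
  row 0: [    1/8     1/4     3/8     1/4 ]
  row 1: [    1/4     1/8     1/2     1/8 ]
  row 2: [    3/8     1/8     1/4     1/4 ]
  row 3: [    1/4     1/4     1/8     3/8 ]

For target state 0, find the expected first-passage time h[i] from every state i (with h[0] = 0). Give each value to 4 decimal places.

First-step conditioning: h[0] = 0; for i ≠ 0, h[i] = 1 + Σ_k P[i][k]·h[k].
  h[1] = 1 + 1/8·h[1] + 1/2·h[2] + 1/8·h[3]
  h[2] = 1 + 1/8·h[1] + 1/4·h[2] + 1/4·h[3]
  h[3] = 1 + 1/4·h[1] + 1/8·h[2] + 3/8·h[3]
Solving the 3×3 linear system over states ≠ 0 gives exactly h = [0, 24/7, 152/49, 176/49] (h[0] = 0 is the target).

h = [0.0000, 3.4286, 3.1020, 3.5918]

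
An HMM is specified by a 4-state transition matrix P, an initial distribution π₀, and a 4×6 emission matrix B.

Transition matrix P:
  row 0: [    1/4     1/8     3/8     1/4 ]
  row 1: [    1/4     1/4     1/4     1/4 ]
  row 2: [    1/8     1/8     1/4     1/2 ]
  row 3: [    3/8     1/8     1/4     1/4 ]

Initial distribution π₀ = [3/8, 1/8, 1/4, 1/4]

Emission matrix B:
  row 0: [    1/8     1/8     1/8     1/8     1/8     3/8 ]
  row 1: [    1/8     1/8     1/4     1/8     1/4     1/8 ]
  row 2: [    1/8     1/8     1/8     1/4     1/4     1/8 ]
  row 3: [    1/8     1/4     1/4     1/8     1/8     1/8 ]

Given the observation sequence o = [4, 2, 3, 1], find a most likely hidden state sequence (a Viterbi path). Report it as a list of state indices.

path = [2, 3, 2, 3]

t=0: δ = [4.688e-02, 3.125e-02, 6.250e-02, 3.125e-02]  (obs o_0=4)
t=1: δ = [1.465e-03, 1.953e-03, 2.197e-03, 7.812e-03]  ψ = [0, 1, 0, 2]  (obs o_1=2)
t=2: δ = [3.662e-04, 1.221e-04, 4.883e-04, 2.441e-04]  ψ = [3, 3, 3, 3]  (obs o_2=3)
t=3: δ = [1.144e-05, 7.629e-06, 1.717e-05, 6.104e-05]  ψ = [0, 2, 0, 2]  (obs o_3=1)
backtrack: best end state = 3; path = [2, 3, 2, 3]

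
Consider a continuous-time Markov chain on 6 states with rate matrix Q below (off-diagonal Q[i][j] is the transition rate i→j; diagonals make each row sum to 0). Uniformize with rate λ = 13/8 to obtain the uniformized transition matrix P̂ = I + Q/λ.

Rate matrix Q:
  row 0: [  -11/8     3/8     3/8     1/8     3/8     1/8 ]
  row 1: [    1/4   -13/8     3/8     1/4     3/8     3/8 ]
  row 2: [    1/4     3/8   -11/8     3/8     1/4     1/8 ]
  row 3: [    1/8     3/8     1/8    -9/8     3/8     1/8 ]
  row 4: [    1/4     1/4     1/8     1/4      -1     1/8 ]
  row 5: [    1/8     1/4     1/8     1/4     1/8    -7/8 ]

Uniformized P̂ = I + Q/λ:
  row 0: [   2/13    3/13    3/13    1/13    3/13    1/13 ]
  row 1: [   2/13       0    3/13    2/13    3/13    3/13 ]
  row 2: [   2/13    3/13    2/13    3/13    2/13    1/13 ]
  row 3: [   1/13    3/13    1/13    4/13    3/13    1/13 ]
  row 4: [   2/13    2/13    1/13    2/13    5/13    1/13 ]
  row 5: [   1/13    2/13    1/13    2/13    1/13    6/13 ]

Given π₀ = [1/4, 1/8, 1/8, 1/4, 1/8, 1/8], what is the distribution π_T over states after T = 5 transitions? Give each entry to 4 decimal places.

π = [0.1271, 0.1628, 0.1317, 0.1822, 0.2308, 0.1654]

t=0: π = [0.2500, 0.1250, 0.1250, 0.2500, 0.1250, 0.1250]
t=1: π = [0.1250, 0.1827, 0.1442, 0.1827, 0.2212, 0.1442]
t=2: π = [0.1287, 0.1605, 0.1354, 0.1834, 0.2315, 0.1605]
t=3: π = [0.1274, 0.1636, 0.1318, 0.1826, 0.2313, 0.1633]
t=4: π = [0.1272, 0.1627, 0.1318, 0.1823, 0.2311, 0.1649]
t=5: π = [0.1271, 0.1628, 0.1317, 0.1822, 0.2308, 0.1654]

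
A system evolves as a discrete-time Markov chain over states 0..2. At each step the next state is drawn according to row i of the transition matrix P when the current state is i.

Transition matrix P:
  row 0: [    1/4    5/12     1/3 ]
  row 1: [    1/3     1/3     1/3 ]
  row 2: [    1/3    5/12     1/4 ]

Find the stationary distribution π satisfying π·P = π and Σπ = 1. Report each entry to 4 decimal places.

π = [0.3077, 0.3846, 0.3077]

Balance equations π_j = Σ_i π_i·P[i][j]:
  π_0 = 1/4·π_0 + 1/3·π_1 + 1/3·π_2
  π_1 = 5/12·π_0 + 1/3·π_1 + 5/12·π_2
  normalize: π_0 + π_1 + π_2 = 1
Solving the linear system gives exactly π = [4/13, 5/13, 4/13].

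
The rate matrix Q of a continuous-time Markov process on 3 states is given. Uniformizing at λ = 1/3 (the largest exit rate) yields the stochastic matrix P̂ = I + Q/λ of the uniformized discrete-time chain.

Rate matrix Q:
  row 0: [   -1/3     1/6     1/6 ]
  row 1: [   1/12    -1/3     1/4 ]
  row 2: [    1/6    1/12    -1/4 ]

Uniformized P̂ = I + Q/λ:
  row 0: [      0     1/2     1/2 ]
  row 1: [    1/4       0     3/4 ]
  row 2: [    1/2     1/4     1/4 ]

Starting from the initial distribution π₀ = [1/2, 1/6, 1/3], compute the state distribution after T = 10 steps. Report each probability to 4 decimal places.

π = [0.2903, 0.2581, 0.4516]

t=0: π = [0.5000, 0.1667, 0.3333]
t=1: π = [0.2083, 0.3333, 0.4583]
t=2: π = [0.3125, 0.2188, 0.4688]
t=3: π = [0.2891, 0.2734, 0.4375]
t=4: π = [0.2871, 0.2539, 0.4590]
t=5: π = [0.2930, 0.2583, 0.4487]
t=6: π = [0.2889, 0.2587, 0.4524]
t=7: π = [0.2909, 0.2576, 0.4516]
t=8: π = [0.2902, 0.2583, 0.4515]
t=9: π = [0.2903, 0.2580, 0.4517]
t=10: π = [0.2903, 0.2581, 0.4516]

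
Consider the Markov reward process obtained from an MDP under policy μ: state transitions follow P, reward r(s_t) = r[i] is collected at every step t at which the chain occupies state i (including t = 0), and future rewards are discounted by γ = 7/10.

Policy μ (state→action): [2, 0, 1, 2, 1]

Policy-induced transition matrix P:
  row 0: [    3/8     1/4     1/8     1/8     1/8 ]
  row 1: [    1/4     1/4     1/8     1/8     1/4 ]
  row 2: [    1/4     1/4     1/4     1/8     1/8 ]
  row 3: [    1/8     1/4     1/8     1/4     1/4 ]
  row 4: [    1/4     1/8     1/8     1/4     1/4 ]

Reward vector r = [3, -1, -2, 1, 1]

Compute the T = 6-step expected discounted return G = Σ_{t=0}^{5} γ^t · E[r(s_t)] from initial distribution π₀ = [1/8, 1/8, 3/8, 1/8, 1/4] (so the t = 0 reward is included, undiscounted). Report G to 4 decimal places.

G = 1.0479

t=0: π = [0.1250, 0.1250, 0.3750, 0.1250, 0.2500], E[r] = -0.1250, γ^t·E[r] = -0.125000, running G = -0.125000
t=1: π = [0.2500, 0.2188, 0.1719, 0.1719, 0.1875], E[r] = 0.5469, γ^t·E[r] = 0.382813, running G = 0.257813
t=2: π = [0.2598, 0.2266, 0.1465, 0.1699, 0.1973], E[r] = 0.6270, γ^t·E[r] = 0.307207, running G = 0.565020
t=3: π = [0.2612, 0.2253, 0.1433, 0.1709, 0.1992], E[r] = 0.6418, γ^t·E[r] = 0.220153, running G = 0.785173
t=4: π = [0.2613, 0.2251, 0.1429, 0.1713, 0.1994], E[r] = 0.6436, γ^t·E[r] = 0.154539, running G = 0.939712
t=5: π = [0.2613, 0.2251, 0.1429, 0.1713, 0.1995], E[r] = 0.6438, γ^t·E[r] = 0.108199, running G = 1.047911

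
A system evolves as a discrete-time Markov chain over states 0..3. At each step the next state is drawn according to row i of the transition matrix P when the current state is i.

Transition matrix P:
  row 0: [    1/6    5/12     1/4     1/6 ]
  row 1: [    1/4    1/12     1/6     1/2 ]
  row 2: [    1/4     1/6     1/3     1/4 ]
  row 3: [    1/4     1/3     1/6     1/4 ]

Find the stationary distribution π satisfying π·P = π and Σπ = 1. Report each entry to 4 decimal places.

Balance equations π_j = Σ_i π_i·P[i][j]:
  π_0 = 1/6·π_0 + 1/4·π_1 + 1/4·π_2 + 1/4·π_3
  π_1 = 5/12·π_0 + 1/12·π_1 + 1/6·π_2 + 1/3·π_3
  π_2 = 1/4·π_0 + 1/6·π_1 + 1/3·π_2 + 1/6·π_3
  normalize: π_0 + π_1 + π_2 + π_3 = 1
Solving the linear system gives exactly π = [3/13, 82/325, 29/130, 191/650].

π = [0.2308, 0.2523, 0.2231, 0.2938]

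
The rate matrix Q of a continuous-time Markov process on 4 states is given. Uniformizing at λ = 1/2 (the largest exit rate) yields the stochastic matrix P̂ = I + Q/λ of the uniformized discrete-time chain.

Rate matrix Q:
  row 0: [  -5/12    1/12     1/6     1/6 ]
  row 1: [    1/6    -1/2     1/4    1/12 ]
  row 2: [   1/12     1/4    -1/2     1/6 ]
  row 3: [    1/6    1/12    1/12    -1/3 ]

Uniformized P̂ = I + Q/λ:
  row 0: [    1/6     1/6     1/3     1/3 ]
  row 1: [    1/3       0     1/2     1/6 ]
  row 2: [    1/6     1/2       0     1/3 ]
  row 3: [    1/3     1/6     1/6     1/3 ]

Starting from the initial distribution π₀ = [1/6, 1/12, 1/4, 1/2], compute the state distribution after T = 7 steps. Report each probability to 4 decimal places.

t=0: π = [0.1667, 0.0833, 0.2500, 0.5000]
t=1: π = [0.2639, 0.2361, 0.1806, 0.3194]
t=2: π = [0.2593, 0.1875, 0.2593, 0.2940]
t=3: π = [0.2469, 0.2218, 0.2292, 0.3021]
t=4: π = [0.2540, 0.2061, 0.2436, 0.2964]
t=5: π = [0.2504, 0.2135, 0.2371, 0.2990]
t=6: π = [0.2521, 0.2101, 0.2401, 0.2977]
t=7: π = [0.2513, 0.2117, 0.2387, 0.2983]

π = [0.2513, 0.2117, 0.2387, 0.2983]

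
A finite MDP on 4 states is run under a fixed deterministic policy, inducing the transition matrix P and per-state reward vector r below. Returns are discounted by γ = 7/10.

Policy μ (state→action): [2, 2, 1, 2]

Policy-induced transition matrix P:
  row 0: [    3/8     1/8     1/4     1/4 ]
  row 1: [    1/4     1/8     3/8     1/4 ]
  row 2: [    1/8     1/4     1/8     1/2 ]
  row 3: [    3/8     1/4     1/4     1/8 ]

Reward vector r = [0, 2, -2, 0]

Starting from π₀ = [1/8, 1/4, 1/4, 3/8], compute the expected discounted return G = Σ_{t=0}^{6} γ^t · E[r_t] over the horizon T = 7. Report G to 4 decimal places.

t=0: π = [0.1250, 0.2500, 0.2500, 0.3750], E[r] = 0.0000, γ^t·E[r] = 0.000000, running G = 0.000000
t=1: π = [0.2813, 0.2031, 0.2500, 0.2656], E[r] = -0.0938, γ^t·E[r] = -0.065625, running G = -0.065625
t=2: π = [0.2871, 0.1895, 0.2441, 0.2793], E[r] = -0.1094, γ^t·E[r] = -0.053594, running G = -0.119219
t=3: π = [0.2903, 0.1904, 0.2432, 0.2761], E[r] = -0.1055, γ^t·E[r] = -0.036176, running G = -0.155395
t=4: π = [0.2904, 0.1899, 0.2434, 0.2763], E[r] = -0.1070, γ^t·E[r] = -0.025689, running G = -0.181084
t=5: π = [0.2904, 0.1900, 0.2433, 0.2763], E[r] = -0.1067, γ^t·E[r] = -0.017934, running G = -0.199018
t=6: π = [0.2904, 0.1900, 0.2433, 0.2763], E[r] = -0.1068, γ^t·E[r] = -0.012560, running G = -0.211577

G = -0.2116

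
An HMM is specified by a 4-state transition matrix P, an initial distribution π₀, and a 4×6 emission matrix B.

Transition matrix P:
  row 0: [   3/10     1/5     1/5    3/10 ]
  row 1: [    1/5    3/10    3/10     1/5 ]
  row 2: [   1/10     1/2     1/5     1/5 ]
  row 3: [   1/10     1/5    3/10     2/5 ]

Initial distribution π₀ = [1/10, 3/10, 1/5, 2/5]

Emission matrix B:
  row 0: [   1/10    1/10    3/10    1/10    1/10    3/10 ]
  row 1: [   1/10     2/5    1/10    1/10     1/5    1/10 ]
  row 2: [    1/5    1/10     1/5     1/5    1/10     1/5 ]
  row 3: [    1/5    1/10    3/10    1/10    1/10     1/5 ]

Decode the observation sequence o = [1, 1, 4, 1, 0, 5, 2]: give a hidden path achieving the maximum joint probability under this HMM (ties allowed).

t=0: δ = [1.000e-02, 1.200e-01, 2.000e-02, 4.000e-02]  (obs o_0=1)
t=1: δ = [2.400e-03, 1.440e-02, 3.600e-03, 2.400e-03]  ψ = [1, 1, 1, 1]  (obs o_1=1)
t=2: δ = [2.880e-04, 8.640e-04, 4.320e-04, 2.880e-04]  ψ = [1, 1, 1, 1]  (obs o_2=4)
t=3: δ = [1.728e-05, 1.037e-04, 2.592e-05, 1.728e-05]  ψ = [1, 1, 1, 1]  (obs o_3=1)
t=4: δ = [2.074e-06, 3.110e-06, 6.221e-06, 4.147e-06]  ψ = [1, 1, 1, 1]  (obs o_4=0)
t=5: δ = [1.866e-07, 3.110e-07, 2.488e-07, 3.318e-07]  ψ = [0, 2, 2, 3]  (obs o_5=5)
t=6: δ = [1.866e-08, 1.244e-08, 1.991e-08, 3.981e-08]  ψ = [1, 2, 3, 3]  (obs o_6=2)
backtrack: best end state = 3; path = [1, 1, 1, 1, 3, 3, 3]

path = [1, 1, 1, 1, 3, 3, 3]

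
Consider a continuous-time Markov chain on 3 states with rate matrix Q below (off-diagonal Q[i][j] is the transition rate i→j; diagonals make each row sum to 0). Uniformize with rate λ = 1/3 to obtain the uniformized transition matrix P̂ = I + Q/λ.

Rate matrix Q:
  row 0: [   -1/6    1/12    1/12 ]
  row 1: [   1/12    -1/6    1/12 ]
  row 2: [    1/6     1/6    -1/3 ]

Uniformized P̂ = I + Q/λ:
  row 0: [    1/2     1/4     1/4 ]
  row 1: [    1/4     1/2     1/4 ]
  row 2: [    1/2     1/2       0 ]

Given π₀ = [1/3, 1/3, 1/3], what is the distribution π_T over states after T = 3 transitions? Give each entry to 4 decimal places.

π = [0.4010, 0.4010, 0.1979]

t=0: π = [0.3333, 0.3333, 0.3333]
t=1: π = [0.4167, 0.4167, 0.1667]
t=2: π = [0.3958, 0.3958, 0.2083]
t=3: π = [0.4010, 0.4010, 0.1979]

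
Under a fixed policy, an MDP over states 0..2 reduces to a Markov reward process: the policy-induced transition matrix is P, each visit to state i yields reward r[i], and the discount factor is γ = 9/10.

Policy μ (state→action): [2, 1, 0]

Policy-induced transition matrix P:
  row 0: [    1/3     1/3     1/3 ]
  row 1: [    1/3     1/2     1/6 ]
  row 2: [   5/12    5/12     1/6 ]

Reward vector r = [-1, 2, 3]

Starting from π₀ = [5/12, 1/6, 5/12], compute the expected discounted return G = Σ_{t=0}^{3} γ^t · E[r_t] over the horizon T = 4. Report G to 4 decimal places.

G = 3.9841

t=0: π = [0.4167, 0.1667, 0.4167], E[r] = 1.1667, γ^t·E[r] = 1.166667, running G = 1.166667
t=1: π = [0.3681, 0.3958, 0.2361], E[r] = 1.1319, γ^t·E[r] = 1.018750, running G = 2.185417
t=2: π = [0.3530, 0.4190, 0.2280], E[r] = 1.1690, γ^t·E[r] = 0.946875, running G = 3.132292
t=3: π = [0.3523, 0.4222, 0.2255], E[r] = 1.1685, γ^t·E[r] = 0.851836, running G = 3.984128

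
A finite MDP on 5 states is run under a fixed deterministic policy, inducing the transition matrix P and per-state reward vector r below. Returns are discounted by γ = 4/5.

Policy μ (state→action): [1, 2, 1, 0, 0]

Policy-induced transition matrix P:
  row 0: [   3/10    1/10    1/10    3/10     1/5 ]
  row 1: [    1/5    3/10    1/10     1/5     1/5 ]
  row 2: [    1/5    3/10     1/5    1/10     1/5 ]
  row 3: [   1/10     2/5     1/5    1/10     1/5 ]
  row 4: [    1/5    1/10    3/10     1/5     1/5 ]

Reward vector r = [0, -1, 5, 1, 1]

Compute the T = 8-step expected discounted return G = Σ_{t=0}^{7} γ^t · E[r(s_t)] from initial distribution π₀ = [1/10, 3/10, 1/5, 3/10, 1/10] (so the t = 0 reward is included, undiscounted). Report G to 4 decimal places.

G = 4.2481

t=0: π = [0.1000, 0.3000, 0.2000, 0.3000, 0.1000], E[r] = 1.1000, γ^t·E[r] = 1.100000, running G = 1.100000
t=1: π = [0.1800, 0.2900, 0.1700, 0.1600, 0.2000], E[r] = 0.9200, γ^t·E[r] = 0.736000, running G = 1.836000
t=2: π = [0.2020, 0.2400, 0.1730, 0.1850, 0.2000], E[r] = 1.0100, γ^t·E[r] = 0.646400, running G = 2.482400
t=3: π = [0.2017, 0.2381, 0.1758, 0.1844, 0.2000], E[r] = 1.0253, γ^t·E[r] = 0.524954, running G = 3.007354
t=4: π = [0.2017, 0.2381, 0.1760, 0.1842, 0.2000], E[r] = 1.0262, γ^t·E[r] = 0.420311, running G = 3.427665
t=5: π = [0.2018, 0.2381, 0.1760, 0.1842, 0.2000], E[r] = 1.0262, γ^t·E[r] = 0.336256, running G = 3.763921
t=6: π = [0.2018, 0.2381, 0.1760, 0.1842, 0.2000], E[r] = 1.0262, γ^t·E[r] = 0.269007, running G = 4.032928
t=7: π = [0.2018, 0.2381, 0.1760, 0.1842, 0.2000], E[r] = 1.0262, γ^t·E[r] = 0.215206, running G = 4.248134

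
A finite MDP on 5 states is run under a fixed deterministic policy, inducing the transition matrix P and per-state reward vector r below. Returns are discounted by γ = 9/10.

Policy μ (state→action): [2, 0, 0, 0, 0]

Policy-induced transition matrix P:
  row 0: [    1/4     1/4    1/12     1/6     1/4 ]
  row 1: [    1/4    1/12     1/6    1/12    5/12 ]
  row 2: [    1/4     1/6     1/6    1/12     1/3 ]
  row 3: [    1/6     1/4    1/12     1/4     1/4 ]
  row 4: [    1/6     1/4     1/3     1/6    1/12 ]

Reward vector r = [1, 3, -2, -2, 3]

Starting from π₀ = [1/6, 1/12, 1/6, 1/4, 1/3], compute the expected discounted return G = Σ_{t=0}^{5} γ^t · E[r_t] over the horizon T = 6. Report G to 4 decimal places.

G = 3.9538

t=0: π = [0.1667, 0.0833, 0.1667, 0.2500, 0.3333], E[r] = 0.5833, γ^t·E[r] = 0.583333, running G = 0.583333
t=1: π = [0.2014, 0.2222, 0.1875, 0.1667, 0.2222], E[r] = 0.8264, γ^t·E[r] = 0.743750, running G = 1.327083
t=2: π = [0.2176, 0.1973, 0.1730, 0.1464, 0.2656], E[r] = 0.9676, γ^t·E[r] = 0.783750, running G = 2.110833
t=3: π = [0.2157, 0.2027, 0.1806, 0.1480, 0.2530], E[r] = 0.9256, γ^t·E[r] = 0.674789, running G = 2.785622
t=4: π = [0.2166, 0.2012, 0.1785, 0.1471, 0.2567], E[r] = 0.9389, γ^t·E[r] = 0.615996, running G = 3.401618
t=5: π = [0.2164, 0.2016, 0.1791, 0.1473, 0.2556], E[r] = 0.9352, γ^t·E[r] = 0.552219, running G = 3.953837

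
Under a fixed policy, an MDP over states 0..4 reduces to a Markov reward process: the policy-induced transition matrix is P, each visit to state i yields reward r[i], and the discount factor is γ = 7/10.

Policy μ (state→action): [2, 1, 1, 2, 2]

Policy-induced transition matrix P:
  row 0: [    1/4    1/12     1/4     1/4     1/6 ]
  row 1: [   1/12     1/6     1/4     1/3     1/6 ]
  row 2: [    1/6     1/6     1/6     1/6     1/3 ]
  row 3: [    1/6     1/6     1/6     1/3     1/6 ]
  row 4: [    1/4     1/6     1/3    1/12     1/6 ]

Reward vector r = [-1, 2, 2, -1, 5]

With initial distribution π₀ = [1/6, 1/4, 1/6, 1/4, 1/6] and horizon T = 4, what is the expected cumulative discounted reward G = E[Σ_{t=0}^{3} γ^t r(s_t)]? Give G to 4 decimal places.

G = 3.3062

t=0: π = [0.1667, 0.2500, 0.1667, 0.2500, 0.1667], E[r] = 1.2500, γ^t·E[r] = 1.250000, running G = 1.250000
t=1: π = [0.1736, 0.1528, 0.2292, 0.2500, 0.1944], E[r] = 1.3125, γ^t·E[r] = 0.918750, running G = 2.168750
t=2: π = [0.1846, 0.1522, 0.2263, 0.2321, 0.2049], E[r] = 1.3646, γ^t·E[r] = 0.668646, running G = 2.837396
t=3: π = [0.1864, 0.1513, 0.2289, 0.2290, 0.2044], E[r] = 1.3668, γ^t·E[r] = 0.468796, running G = 3.306192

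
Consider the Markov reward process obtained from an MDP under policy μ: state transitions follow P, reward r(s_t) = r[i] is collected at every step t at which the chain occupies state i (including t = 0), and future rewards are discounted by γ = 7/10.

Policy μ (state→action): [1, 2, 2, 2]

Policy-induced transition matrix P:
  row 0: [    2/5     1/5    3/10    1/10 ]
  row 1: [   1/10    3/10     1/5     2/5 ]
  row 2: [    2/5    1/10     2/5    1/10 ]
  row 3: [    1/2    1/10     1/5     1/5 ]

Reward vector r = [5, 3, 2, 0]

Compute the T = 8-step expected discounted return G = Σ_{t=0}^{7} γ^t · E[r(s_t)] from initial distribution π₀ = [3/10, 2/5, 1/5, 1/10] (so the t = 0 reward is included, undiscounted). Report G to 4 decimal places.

t=0: π = [0.3000, 0.4000, 0.2000, 0.1000], E[r] = 3.1000, γ^t·E[r] = 3.100000, running G = 3.100000
t=1: π = [0.2900, 0.2100, 0.2700, 0.2300], E[r] = 2.6200, γ^t·E[r] = 1.834000, running G = 4.934000
t=2: π = [0.3600, 0.1710, 0.2830, 0.1860], E[r] = 2.8790, γ^t·E[r] = 1.410710, running G = 6.344710
t=3: π = [0.3673, 0.1702, 0.2926, 0.1699], E[r] = 2.9323, γ^t·E[r] = 1.005779, running G = 7.350489
t=4: π = [0.3659, 0.1708, 0.2953, 0.1681], E[r] = 2.9325, γ^t·E[r] = 0.704084, running G = 8.054573
t=5: π = [0.3656, 0.1707, 0.2956, 0.1680], E[r] = 2.9314, γ^t·E[r] = 0.492680, running G = 8.547252
t=6: π = [0.3656, 0.1707, 0.2957, 0.1680], E[r] = 2.9314, γ^t·E[r] = 0.344875, running G = 8.892128
t=7: π = [0.3656, 0.1707, 0.2957, 0.1680], E[r] = 2.9314, γ^t·E[r] = 0.241417, running G = 9.133544

G = 9.1335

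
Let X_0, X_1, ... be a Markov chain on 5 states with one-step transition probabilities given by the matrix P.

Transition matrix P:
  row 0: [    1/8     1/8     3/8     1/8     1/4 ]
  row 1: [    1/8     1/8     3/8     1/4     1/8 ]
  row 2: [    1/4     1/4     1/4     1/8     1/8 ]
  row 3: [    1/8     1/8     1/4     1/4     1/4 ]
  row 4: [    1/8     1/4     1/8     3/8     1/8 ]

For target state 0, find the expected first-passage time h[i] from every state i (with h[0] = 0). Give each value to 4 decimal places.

h = [0.0000, 6.2849, 5.5740, 6.3977, 6.4767]

First-step conditioning: h[0] = 0; for i ≠ 0, h[i] = 1 + Σ_k P[i][k]·h[k].
  h[1] = 1 + 1/8·h[1] + 3/8·h[2] + 1/4·h[3] + 1/8·h[4]
  h[2] = 1 + 1/4·h[1] + 1/4·h[2] + 1/8·h[3] + 1/8·h[4]
  h[3] = 1 + 1/8·h[1] + 1/4·h[2] + 1/4·h[3] + 1/4·h[4]
  h[4] = 1 + 1/4·h[1] + 1/8·h[2] + 3/8·h[3] + 1/8·h[4]
Solving the 4×4 linear system over states ≠ 0 gives exactly h = [0, 4456/709, 3952/709, 4536/709, 4592/709] (h[0] = 0 is the target).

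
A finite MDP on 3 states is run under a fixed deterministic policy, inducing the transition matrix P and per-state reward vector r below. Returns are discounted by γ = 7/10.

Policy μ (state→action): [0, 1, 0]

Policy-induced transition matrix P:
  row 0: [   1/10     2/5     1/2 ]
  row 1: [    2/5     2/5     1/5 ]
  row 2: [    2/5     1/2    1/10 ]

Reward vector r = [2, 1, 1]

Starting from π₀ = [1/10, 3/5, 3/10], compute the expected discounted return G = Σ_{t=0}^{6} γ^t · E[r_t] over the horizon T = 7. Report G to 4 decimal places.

G = 3.8283

t=0: π = [0.1000, 0.6000, 0.3000], E[r] = 1.1000, γ^t·E[r] = 1.100000, running G = 1.100000
t=1: π = [0.3700, 0.4300, 0.2000], E[r] = 1.3700, γ^t·E[r] = 0.959000, running G = 2.059000
t=2: π = [0.2890, 0.4200, 0.2910], E[r] = 1.2890, γ^t·E[r] = 0.631610, running G = 2.690610
t=3: π = [0.3133, 0.4291, 0.2576], E[r] = 1.3133, γ^t·E[r] = 0.450462, running G = 3.141072
t=4: π = [0.3060, 0.4258, 0.2682], E[r] = 1.3060, γ^t·E[r] = 0.313573, running G = 3.454645
t=5: π = [0.3082, 0.4268, 0.2650], E[r] = 1.3082, γ^t·E[r] = 0.219869, running G = 3.674514
t=6: π = [0.3075, 0.4265, 0.2660], E[r] = 1.3075, γ^t·E[r] = 0.153831, running G = 3.828344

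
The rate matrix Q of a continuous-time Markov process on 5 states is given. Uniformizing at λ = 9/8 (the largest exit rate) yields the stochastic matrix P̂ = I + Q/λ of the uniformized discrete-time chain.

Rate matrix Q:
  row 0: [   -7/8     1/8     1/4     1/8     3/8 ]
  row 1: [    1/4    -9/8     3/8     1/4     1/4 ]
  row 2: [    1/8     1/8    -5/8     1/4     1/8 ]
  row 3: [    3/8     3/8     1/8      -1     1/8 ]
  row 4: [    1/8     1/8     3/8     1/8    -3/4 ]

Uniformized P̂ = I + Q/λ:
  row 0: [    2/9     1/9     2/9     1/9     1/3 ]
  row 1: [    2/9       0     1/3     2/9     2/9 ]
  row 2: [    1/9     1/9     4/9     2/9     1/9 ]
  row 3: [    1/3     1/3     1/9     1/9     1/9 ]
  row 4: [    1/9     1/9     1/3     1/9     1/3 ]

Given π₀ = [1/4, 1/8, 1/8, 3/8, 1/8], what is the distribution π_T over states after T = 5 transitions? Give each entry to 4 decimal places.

π = [0.1815, 0.1321, 0.3123, 0.1605, 0.2136]

t=0: π = [0.2500, 0.1250, 0.1250, 0.3750, 0.1250]
t=1: π = [0.2361, 0.1806, 0.2361, 0.1389, 0.2083]
t=2: π = [0.1883, 0.1219, 0.3025, 0.1574, 0.2299]
t=3: π = [0.1806, 0.1325, 0.3110, 0.1583, 0.2176]
t=4: π = [0.1811, 0.1316, 0.3127, 0.1604, 0.2143]
t=5: π = [0.1815, 0.1321, 0.3123, 0.1605, 0.2136]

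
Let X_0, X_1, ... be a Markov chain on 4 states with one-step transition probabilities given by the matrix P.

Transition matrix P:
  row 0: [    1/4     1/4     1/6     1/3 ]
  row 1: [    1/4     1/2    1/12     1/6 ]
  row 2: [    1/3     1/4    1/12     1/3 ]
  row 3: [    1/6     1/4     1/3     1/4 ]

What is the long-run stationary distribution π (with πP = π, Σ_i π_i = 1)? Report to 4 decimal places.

π = [0.2426, 0.3333, 0.1677, 0.2564]

Balance equations π_j = Σ_i π_i·P[i][j]:
  π_0 = 1/4·π_0 + 1/4·π_1 + 1/3·π_2 + 1/6·π_3
  π_1 = 1/4·π_0 + 1/2·π_1 + 1/4·π_2 + 1/4·π_3
  π_2 = 1/6·π_0 + 1/12·π_1 + 1/12·π_2 + 1/3·π_3
  normalize: π_0 + π_1 + π_2 + π_3 = 1
Solving the linear system gives exactly π = [41/169, 1/3, 85/507, 10/39].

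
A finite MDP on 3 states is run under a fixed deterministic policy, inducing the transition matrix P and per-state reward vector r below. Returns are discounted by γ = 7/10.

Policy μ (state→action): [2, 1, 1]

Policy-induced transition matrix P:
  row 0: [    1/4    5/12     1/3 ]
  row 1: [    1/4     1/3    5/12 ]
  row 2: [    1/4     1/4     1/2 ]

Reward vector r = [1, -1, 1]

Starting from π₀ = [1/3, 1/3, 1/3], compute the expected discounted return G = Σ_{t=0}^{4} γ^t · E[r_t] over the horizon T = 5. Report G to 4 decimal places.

t=0: π = [0.3333, 0.3333, 0.3333], E[r] = 0.3333, γ^t·E[r] = 0.333333, running G = 0.333333
t=1: π = [0.2500, 0.3333, 0.4167], E[r] = 0.3333, γ^t·E[r] = 0.233333, running G = 0.566667
t=2: π = [0.2500, 0.3194, 0.4306], E[r] = 0.3611, γ^t·E[r] = 0.176944, running G = 0.743611
t=3: π = [0.2500, 0.3183, 0.4317], E[r] = 0.3634, γ^t·E[r] = 0.124655, running G = 0.868266
t=4: π = [0.2500, 0.3182, 0.4318], E[r] = 0.3636, γ^t·E[r] = 0.087305, running G = 0.955571

G = 0.9556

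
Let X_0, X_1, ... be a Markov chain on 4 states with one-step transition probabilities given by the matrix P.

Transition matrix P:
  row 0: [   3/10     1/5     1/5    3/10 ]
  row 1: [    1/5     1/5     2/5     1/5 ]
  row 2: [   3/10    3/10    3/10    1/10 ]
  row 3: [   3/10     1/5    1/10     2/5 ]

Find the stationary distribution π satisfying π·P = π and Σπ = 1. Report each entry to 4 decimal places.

Balance equations π_j = Σ_i π_i·P[i][j]:
  π_0 = 3/10·π_0 + 1/5·π_1 + 3/10·π_2 + 3/10·π_3
  π_1 = 1/5·π_0 + 1/5·π_1 + 3/10·π_2 + 1/5·π_3
  π_2 = 1/5·π_0 + 2/5·π_1 + 3/10·π_2 + 1/10·π_3
  normalize: π_0 + π_1 + π_2 + π_3 = 1
Solving the linear system gives exactly π = [214/771, 173/771, 188/771, 196/771].

π = [0.2776, 0.2244, 0.2438, 0.2542]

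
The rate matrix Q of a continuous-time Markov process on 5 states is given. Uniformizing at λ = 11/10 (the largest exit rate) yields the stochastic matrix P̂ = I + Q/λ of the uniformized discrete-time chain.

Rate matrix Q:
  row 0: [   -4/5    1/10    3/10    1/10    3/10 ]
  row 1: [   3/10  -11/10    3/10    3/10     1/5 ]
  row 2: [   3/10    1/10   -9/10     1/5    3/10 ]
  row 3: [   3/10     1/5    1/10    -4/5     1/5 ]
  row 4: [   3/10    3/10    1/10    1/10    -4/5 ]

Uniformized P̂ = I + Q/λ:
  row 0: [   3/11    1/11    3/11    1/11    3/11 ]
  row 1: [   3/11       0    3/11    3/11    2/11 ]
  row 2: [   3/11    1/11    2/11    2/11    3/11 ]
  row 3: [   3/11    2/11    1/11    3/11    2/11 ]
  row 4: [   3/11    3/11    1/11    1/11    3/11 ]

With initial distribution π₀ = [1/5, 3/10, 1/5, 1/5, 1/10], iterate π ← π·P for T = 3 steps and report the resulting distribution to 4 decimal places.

π = [0.2727, 0.1376, 0.1823, 0.1624, 0.2450]

t=0: π = [0.2000, 0.3000, 0.2000, 0.2000, 0.1000]
t=1: π = [0.2727, 0.1000, 0.2000, 0.2000, 0.2273]
t=2: π = [0.2727, 0.1413, 0.1769, 0.1636, 0.2455]
t=3: π = [0.2727, 0.1376, 0.1823, 0.1624, 0.2450]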